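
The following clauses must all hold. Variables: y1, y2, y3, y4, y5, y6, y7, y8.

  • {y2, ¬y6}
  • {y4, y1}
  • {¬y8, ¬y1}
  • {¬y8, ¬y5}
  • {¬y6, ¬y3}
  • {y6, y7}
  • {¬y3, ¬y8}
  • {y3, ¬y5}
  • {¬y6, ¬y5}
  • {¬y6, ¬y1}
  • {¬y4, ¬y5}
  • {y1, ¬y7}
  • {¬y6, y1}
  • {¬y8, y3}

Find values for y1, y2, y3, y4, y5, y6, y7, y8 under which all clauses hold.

Pure literal: y2 appears only positively; assign y2 = True.
Pure literal: y8 appears only negated; assign y8 = False.
Try y1 = True.
  then y6 is forced to False.
  then y7 is forced to True.
Branch on y3: take y3 = True.
For the remaining variables, y4 = False, y5 = True works.
Every clause has at least one true literal under this assignment.

y1=1  y2=1  y3=1  y4=0  y5=1  y6=0  y7=1  y8=0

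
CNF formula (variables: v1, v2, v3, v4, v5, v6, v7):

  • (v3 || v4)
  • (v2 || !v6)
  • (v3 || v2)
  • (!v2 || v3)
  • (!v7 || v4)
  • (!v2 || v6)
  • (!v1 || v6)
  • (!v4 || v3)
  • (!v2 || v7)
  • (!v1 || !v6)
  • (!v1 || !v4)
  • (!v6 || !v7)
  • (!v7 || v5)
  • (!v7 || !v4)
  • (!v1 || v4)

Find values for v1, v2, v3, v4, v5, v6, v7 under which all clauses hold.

v1=False, v2=False, v3=True, v4=False, v5=False, v6=False, v7=False

v1 occurs only negated in the remaining clauses — set v1 = False.
v3 occurs only positively in the remaining clauses — set v3 = True.
Set v2 = False and propagate.
  then v6 is forced to False.
The remaining clauses are satisfied by v4 = False, v5 = False, v7 = False.
Every clause has at least one true literal under this assignment.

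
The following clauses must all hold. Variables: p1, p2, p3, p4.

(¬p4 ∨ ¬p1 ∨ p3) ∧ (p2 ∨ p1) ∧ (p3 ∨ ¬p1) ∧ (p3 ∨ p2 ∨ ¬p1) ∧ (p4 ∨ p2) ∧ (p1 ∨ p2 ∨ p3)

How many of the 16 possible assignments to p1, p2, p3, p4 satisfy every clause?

7

Split on p1, then p2.
  p1=T, p2=T: remaining (p3,p4) ∈ {(T,F); (T,T)} — 2.
  p1=T, p2=F: remaining (p3,p4) ∈ {(T,T)} — 1.
  p1=F, p2=T: remaining (p3,p4) ∈ {(F,F); (F,T); (T,F); (T,T)} — 4.
  p1=F, p2=F: a clause becomes empty — 0.
Total: 2 + 1 + 4 + 0 = 7.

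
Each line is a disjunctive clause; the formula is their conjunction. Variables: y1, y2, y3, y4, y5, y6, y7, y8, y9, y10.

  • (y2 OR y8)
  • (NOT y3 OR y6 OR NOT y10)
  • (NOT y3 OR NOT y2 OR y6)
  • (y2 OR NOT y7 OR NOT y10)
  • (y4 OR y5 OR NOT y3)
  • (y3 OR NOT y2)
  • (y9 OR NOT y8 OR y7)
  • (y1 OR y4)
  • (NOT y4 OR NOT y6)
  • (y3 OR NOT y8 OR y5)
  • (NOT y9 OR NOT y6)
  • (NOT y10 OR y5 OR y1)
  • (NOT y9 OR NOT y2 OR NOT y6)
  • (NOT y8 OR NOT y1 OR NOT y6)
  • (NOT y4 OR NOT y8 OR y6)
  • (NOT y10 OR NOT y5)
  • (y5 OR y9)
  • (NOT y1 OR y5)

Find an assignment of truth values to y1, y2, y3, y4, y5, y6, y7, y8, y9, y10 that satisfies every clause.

y1=True  y2=False  y3=False  y4=False  y5=True  y6=False  y7=True  y8=True  y9=True  y10=False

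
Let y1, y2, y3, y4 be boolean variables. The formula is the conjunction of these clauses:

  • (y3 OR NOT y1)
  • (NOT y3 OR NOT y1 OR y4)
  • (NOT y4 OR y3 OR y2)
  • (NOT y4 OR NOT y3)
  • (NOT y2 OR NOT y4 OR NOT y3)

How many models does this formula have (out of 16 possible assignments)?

The models are:
  y1=F y2=F y3=F y4=F
  y1=F y2=F y3=T y4=F
  y1=F y2=T y3=F y4=F
  y1=F y2=T y3=F y4=T
  y1=F y2=T y3=T y4=F
Count: 5.

5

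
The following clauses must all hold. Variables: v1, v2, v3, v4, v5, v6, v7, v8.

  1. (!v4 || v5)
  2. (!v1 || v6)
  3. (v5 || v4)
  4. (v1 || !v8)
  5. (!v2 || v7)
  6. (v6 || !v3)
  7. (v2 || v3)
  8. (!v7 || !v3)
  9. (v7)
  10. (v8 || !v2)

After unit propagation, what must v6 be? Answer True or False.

(v7) stands alone — v7 = True.
(!v3 || !v7) with v7 = True leaves only !v3, so v3 = False.
(v2 || v3) with v3 = False leaves only v2, so v2 = True.
From (v8 || !v2) and v2 = True: v8 = True.
From (!v8 || v1) and v8 = True: v1 = True.
From (!v1 || v6) and v1 = True: v6 = True.

True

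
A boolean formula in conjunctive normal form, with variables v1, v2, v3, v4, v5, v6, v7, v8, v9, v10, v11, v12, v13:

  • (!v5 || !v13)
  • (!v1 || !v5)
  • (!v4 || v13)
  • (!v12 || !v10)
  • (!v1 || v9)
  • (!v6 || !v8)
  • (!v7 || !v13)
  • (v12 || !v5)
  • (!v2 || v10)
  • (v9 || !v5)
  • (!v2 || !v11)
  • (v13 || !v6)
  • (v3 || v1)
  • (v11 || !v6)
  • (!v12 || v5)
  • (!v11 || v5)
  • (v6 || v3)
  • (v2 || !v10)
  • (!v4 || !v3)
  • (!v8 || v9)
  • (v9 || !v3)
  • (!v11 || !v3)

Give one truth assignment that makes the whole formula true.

Pure literal: v4 appears only negated; assign v4 = False.
Pure literal: v7 appears only negated; assign v7 = False.
Set v1 = False and propagate.
  then v3 is forced to True.
  then v9 is forced to True.
  then v11 is forced to False.
  then v6 is forced to False.
For the remaining variables, v2 = False, v5 = True, v8 = True, v10 = False, v12 = True, v13 = False works.

v1 = 0, v2 = 0, v3 = 1, v4 = 0, v5 = 1, v6 = 0, v7 = 0, v8 = 1, v9 = 1, v10 = 0, v11 = 0, v12 = 1, v13 = 0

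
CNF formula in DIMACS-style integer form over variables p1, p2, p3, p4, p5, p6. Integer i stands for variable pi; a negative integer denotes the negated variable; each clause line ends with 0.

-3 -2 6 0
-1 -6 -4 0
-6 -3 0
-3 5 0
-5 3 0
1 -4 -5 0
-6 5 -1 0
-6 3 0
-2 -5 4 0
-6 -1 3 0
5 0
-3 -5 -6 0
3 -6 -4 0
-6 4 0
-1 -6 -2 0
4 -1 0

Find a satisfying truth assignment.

p1 = T, p2 = F, p3 = T, p4 = T, p5 = T, p6 = F

Check each clause:
  1. (~p3 | ~p2 | p6) — ~p2 is true.
  2. (~p4 | ~p1 | ~p6) — ~p6 is true.
  3. (~p6 | ~p3) — ~p6 is true.
  4. (p5 | ~p3) — p5 is true.
  5. (~p5 | p3) — p3 is true.
  6. (~p5 | ~p4 | p1) — p1 is true.
  7. (p5 | ~p6 | ~p1) — ~p6 is true.
  8. (~p6 | p3) — ~p6 is true.
  9. (~p5 | ~p2 | p4) — p4 is true.
  10. (~p1 | p3 | ~p6) — ~p6 is true.
  11. (p5) — p5 is true.
  12. (~p3 | ~p6 | ~p5) — ~p6 is true.
  13. (p3 | ~p4 | ~p6) — ~p6 is true.
  14. (p4 | ~p6) — ~p6 is true.
  15. (~p6 | ~p1 | ~p2) — ~p6 is true.
  16. (~p1 | p4) — p4 is true.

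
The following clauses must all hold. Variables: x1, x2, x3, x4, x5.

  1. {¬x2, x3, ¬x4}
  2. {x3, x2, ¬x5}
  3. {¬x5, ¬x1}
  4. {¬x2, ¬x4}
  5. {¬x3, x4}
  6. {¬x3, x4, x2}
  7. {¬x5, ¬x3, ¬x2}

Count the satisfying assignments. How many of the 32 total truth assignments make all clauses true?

10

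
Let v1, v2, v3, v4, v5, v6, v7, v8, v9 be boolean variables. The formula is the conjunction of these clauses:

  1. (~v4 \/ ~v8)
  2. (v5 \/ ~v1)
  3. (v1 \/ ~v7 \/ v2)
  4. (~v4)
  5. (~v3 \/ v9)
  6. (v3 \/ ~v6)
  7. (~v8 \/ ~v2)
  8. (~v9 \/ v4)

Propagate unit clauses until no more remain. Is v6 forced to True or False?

False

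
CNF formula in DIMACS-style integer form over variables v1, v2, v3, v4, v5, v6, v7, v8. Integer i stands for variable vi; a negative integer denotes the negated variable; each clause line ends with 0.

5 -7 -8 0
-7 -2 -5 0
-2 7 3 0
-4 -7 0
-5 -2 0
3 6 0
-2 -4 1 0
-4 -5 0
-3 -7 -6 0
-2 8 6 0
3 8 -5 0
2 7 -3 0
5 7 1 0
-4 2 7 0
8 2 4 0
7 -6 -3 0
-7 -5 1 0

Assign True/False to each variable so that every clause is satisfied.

v1=T, v2=F, v3=T, v4=F, v5=T, v6=F, v7=T, v8=T

Pure literal: v1 appears only positively; assign v1 = True.
Try v2 = False.
Try v3 = True.
  then v7 is forced to True.
  then v4 is forced to False.
  then v6 is forced to False.
  then v8 is forced to True.
  then v5 is forced to True.
Every clause has at least one true literal under this assignment.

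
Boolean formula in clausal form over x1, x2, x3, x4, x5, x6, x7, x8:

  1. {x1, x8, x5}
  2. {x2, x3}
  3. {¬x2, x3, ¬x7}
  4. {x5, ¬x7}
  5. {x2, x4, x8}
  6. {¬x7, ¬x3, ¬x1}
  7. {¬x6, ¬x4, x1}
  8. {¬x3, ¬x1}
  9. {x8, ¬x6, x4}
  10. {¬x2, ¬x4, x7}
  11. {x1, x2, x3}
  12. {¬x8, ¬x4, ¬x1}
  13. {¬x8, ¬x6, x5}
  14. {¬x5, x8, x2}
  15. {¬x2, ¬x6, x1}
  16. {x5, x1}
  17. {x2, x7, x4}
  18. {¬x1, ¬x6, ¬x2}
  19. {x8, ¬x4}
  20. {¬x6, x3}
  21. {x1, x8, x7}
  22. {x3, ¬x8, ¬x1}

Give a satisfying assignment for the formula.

Pure literal: x6 appears only negated; assign x6 = False.
Try x1 = False.
  then x5 is forced to True.
Set x2 = True and propagate.
Branch on x3: take x3 = True.
The remaining clauses are satisfied by x4 = False, x7 = True, x8 = False.
Every clause has at least one true literal under this assignment.

x1=F, x2=T, x3=T, x4=F, x5=T, x6=F, x7=T, x8=F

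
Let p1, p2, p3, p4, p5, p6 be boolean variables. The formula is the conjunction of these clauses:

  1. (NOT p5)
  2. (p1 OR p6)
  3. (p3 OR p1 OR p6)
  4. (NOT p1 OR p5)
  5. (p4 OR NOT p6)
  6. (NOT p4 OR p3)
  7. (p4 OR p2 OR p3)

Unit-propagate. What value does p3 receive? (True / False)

True

Unit clause (NOT p5) sets p5 = False.
(NOT p1 OR p5) with p5 = False leaves only NOT p1, so p1 = False.
(p1 OR p6) with p1 = False leaves only p6, so p6 = True.
From (p4 OR NOT p6) and p6 = True: p4 = True.
From (p3 OR NOT p4) and p4 = True: p3 = True.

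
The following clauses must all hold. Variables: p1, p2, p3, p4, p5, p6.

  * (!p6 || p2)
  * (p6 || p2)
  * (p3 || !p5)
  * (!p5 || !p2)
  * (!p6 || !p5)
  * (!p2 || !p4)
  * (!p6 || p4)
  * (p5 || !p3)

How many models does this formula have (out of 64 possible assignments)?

2

The models are:
  p1=F p2=T p3=F p4=F p5=F p6=F
  p1=T p2=T p3=F p4=F p5=F p6=F
Count: 2.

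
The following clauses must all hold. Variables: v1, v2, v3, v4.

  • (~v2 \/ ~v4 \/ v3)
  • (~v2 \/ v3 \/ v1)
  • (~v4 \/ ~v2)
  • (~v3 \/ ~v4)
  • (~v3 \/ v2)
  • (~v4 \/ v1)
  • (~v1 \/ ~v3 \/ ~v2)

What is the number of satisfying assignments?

The models are:
  v1=F v2=F v3=F v4=F
  v1=F v2=T v3=T v4=F
  v1=T v2=F v3=F v4=F
  v1=T v2=F v3=F v4=T
  v1=T v2=T v3=F v4=F
Count: 5.

5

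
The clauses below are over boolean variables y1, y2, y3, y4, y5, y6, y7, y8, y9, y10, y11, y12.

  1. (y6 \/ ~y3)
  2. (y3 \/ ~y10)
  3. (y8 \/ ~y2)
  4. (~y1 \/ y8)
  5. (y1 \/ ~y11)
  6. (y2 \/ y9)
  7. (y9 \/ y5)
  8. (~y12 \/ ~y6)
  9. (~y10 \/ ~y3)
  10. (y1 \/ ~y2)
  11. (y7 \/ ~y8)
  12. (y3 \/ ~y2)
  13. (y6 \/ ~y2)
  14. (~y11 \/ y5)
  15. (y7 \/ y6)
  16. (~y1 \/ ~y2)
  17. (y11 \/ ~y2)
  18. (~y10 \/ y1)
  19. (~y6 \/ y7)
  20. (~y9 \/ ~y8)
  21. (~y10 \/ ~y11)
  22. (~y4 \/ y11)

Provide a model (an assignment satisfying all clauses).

y1 = F  y2 = F  y3 = F  y4 = F  y5 = T  y6 = F  y7 = T  y8 = F  y9 = T  y10 = F  y11 = F  y12 = F

Check each clause:
  1. (~y3 \/ y6) — ~y3 is true.
  2. (y3 \/ ~y10) — ~y10 is true.
  3. (~y2 \/ y8) — ~y2 is true.
  4. (~y1 \/ y8) — ~y1 is true.
  5. (y1 \/ ~y11) — ~y11 is true.
  6. (y9 \/ y2) — y9 is true.
  7. (y9 \/ y5) — y9 is true.
  8. (~y6 \/ ~y12) — ~y6 is true.
  9. (~y10 \/ ~y3) — ~y3 is true.
  10. (y1 \/ ~y2) — ~y2 is true.
  11. (~y8 \/ y7) — ~y8 is true.
  12. (~y2 \/ y3) — ~y2 is true.
  13. (~y2 \/ y6) — ~y2 is true.
  14. (y5 \/ ~y11) — y5 is true.
  15. (y6 \/ y7) — y7 is true.
  16. (~y1 \/ ~y2) — ~y1 is true.
  17. (~y2 \/ y11) — ~y2 is true.
  18. (~y10 \/ y1) — ~y10 is true.
  19. (~y6 \/ y7) — ~y6 is true.
  20. (~y8 \/ ~y9) — ~y8 is true.
  21. (~y11 \/ ~y10) — ~y11 is true.
  22. (~y4 \/ y11) — ~y4 is true.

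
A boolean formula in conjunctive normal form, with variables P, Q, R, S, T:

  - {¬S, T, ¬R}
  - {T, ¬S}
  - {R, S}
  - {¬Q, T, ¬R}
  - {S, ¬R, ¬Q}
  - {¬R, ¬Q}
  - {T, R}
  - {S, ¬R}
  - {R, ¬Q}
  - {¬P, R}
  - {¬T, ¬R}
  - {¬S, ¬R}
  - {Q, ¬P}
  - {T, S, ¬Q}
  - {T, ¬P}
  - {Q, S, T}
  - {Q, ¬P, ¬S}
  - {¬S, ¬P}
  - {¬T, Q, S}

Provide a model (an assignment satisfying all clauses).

P = F  Q = F  R = F  S = T  T = T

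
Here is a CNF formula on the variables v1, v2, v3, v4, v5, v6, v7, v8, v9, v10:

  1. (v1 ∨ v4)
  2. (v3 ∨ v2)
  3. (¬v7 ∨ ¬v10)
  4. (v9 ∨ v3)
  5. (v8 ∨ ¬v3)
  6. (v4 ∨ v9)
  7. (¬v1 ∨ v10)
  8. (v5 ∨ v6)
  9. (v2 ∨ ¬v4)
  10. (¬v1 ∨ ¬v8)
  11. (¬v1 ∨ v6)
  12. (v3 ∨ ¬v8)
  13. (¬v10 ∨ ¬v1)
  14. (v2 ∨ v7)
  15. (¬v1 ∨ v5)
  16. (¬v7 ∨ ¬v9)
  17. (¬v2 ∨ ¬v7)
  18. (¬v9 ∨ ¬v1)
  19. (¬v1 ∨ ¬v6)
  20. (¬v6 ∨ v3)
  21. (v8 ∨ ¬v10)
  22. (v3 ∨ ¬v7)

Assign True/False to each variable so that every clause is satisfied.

v1=F  v2=T  v3=T  v4=T  v5=T  v6=T  v7=F  v8=T  v9=F  v10=T

Pure literal: v5 appears only positively; assign v5 = True.
Branch on v1: take v1 = False.
  then v4 is forced to True.
  then v2 is forced to True.
  then v7 is forced to False.
Set v3 = True and propagate.
  then v8 is forced to True.
v6, v9, v10 are now unconstrained; take v6 = True, v9 = False, v10 = True.
Every clause has at least one true literal under this assignment.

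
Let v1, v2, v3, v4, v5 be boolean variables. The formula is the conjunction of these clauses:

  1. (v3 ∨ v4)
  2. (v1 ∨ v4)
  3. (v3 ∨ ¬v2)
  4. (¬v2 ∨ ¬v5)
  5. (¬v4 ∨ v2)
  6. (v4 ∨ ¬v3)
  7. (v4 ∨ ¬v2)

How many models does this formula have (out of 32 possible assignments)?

2

The models are:
  v1=0 v2=1 v3=1 v4=1 v5=0
  v1=1 v2=1 v3=1 v4=1 v5=0
Count: 2.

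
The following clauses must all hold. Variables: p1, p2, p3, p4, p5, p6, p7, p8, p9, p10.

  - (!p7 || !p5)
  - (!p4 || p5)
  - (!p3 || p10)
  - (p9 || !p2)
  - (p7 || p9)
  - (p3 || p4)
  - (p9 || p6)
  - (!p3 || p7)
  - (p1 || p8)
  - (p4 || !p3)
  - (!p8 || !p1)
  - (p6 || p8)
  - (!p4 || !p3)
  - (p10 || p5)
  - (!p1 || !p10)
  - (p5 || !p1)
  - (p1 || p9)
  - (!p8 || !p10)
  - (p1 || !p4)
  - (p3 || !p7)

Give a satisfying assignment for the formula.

p1 = True, p2 = False, p3 = False, p4 = True, p5 = True, p6 = True, p7 = False, p8 = False, p9 = True, p10 = False

Check each clause:
  1. (!p7 || !p5) — !p7 is true.
  2. (!p4 || p5) — p5 is true.
  3. (!p3 || p10) — !p3 is true.
  4. (p9 || !p2) — p9 is true.
  5. (p7 || p9) — p9 is true.
  6. (p4 || p3) — p4 is true.
  7. (p9 || p6) — p9 is true.
  8. (p7 || !p3) — !p3 is true.
  9. (p1 || p8) — p1 is true.
  10. (!p3 || p4) — p4 is true.
  11. (!p8 || !p1) — !p8 is true.
  12. (p8 || p6) — p6 is true.
  13. (!p4 || !p3) — !p3 is true.
  14. (p10 || p5) — p5 is true.
  15. (!p10 || !p1) — !p10 is true.
  16. (!p1 || p5) — p5 is true.
  17. (p9 || p1) — p1 is true.
  18. (!p8 || !p10) — !p8 is true.
  19. (p1 || !p4) — p1 is true.
  20. (p3 || !p7) — !p7 is true.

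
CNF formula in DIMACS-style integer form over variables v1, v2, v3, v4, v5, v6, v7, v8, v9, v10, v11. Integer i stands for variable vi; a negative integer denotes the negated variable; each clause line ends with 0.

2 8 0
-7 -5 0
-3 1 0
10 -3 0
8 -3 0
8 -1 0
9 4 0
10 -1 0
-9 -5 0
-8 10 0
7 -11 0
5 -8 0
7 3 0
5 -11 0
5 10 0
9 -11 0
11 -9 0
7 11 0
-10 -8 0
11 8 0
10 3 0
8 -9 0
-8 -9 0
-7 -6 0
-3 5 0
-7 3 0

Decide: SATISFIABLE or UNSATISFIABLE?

v8 = True:
  propagation gives v10=True; an empty clause results — contradiction.
v8 = False:
  propagation gives v2=True, v3=False, v1=False, v7=True; an empty clause results — contradiction.
Every branch closes, so no satisfying assignment exists.

UNSATISFIABLE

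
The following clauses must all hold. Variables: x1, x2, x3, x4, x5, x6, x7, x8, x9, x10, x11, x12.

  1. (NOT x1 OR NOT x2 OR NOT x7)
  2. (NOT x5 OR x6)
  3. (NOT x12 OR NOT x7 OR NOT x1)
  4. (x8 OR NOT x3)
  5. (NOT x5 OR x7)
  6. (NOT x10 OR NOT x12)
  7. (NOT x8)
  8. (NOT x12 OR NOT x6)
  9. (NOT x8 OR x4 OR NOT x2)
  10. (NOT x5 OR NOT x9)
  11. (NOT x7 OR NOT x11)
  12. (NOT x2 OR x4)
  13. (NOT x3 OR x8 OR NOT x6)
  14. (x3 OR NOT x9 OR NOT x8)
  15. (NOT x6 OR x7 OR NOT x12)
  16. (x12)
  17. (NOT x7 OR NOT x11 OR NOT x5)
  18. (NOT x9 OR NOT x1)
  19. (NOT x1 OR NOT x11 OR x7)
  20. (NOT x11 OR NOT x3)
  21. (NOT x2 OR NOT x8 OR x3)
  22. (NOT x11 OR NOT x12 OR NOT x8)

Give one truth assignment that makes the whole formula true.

x1=F  x2=T  x3=F  x4=T  x5=F  x6=F  x7=F  x8=F  x9=T  x10=F  x11=T  x12=T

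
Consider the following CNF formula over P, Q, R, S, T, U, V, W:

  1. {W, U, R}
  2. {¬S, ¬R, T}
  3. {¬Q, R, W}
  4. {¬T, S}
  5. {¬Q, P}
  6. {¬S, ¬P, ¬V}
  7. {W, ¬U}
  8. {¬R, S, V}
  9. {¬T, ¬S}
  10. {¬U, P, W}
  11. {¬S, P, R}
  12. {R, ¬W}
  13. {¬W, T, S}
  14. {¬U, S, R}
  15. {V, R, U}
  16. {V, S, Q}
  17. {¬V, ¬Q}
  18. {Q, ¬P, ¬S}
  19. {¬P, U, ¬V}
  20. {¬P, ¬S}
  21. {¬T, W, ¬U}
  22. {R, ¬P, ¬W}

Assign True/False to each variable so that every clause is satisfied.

P = False, Q = False, R = True, S = False, T = False, U = False, V = True, W = False

Branch on P: take P = False.
  then Q is forced to False.
For the remaining variables, R = True, S = False, T = False, U = False, V = True, W = False works.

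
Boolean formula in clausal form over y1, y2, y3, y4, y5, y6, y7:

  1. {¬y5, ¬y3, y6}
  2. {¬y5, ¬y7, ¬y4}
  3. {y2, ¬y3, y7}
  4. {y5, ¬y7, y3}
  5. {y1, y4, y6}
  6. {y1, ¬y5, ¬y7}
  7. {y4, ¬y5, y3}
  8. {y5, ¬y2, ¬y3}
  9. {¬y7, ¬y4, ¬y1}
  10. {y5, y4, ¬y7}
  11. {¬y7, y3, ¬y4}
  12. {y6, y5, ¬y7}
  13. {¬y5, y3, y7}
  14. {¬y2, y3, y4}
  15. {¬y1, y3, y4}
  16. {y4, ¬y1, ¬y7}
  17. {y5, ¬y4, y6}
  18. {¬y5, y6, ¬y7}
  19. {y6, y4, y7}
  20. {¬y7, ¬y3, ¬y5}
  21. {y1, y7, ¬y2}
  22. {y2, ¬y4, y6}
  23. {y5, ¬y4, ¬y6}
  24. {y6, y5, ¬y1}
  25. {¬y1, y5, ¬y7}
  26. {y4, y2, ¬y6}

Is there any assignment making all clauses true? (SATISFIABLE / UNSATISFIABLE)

SATISFIABLE

Branch on y1: take y1 = True.
The remaining clauses are satisfied by y2 = True, y3 = True, y4 = False, y5 = True, y6 = True, y7 = False.
Every clause has at least one true literal under this assignment.
So y1=True, y2=True, y3=True, y4=False, y5=True, y6=True, y7=False is a satisfying assignment.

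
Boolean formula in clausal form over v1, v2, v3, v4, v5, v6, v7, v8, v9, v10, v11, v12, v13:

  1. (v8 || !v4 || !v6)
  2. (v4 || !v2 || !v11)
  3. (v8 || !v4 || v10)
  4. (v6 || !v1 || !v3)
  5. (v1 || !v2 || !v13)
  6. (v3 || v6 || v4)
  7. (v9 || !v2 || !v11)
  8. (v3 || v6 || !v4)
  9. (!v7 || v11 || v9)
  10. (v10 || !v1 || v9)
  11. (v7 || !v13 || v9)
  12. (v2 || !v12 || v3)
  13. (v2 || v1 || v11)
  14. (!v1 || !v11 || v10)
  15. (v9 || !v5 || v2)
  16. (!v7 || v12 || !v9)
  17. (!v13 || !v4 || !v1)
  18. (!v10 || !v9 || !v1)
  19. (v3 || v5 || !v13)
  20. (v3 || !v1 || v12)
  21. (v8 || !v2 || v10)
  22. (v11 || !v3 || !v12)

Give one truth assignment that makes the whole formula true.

v1=False, v2=False, v3=True, v4=False, v5=False, v6=False, v7=False, v8=True, v9=False, v10=True, v11=True, v12=True, v13=False

Pure literal: v8 appears only positively; assign v8 = True.
v13 occurs only negated in the remaining clauses — set v13 = False.
Branch on v1: take v1 = False.
Try v2 = False.
  then v11 is forced to True.
The remaining clauses are satisfied by v3 = True, v4 = False, v5 = False, v6 = False, v7 = False, v9 = False, v10 = True, v12 = True.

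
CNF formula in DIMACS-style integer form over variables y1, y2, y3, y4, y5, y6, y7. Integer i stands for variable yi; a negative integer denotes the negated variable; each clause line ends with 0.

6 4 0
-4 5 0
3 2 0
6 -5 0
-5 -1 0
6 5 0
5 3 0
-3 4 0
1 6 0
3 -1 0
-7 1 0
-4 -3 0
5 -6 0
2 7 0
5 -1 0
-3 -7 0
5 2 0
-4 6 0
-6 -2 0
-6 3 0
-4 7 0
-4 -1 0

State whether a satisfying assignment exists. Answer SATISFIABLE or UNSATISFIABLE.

y5 = True:
  propagation gives y6=True, y1=False, y7=False, y2=True; an empty clause results — contradiction.
y5 = False:
  propagation gives y4=False, y6=True; an empty clause results — contradiction.
Every branch closes, so no satisfying assignment exists.

UNSATISFIABLE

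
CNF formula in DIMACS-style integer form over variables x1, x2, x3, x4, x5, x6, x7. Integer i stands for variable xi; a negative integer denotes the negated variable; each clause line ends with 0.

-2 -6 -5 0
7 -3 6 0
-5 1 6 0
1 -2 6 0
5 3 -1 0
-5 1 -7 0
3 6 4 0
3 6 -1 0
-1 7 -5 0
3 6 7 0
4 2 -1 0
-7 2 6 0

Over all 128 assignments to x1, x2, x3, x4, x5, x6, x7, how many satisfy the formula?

32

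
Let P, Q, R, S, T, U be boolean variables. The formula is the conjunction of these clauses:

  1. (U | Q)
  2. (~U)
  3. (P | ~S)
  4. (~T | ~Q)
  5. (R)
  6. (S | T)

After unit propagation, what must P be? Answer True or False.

True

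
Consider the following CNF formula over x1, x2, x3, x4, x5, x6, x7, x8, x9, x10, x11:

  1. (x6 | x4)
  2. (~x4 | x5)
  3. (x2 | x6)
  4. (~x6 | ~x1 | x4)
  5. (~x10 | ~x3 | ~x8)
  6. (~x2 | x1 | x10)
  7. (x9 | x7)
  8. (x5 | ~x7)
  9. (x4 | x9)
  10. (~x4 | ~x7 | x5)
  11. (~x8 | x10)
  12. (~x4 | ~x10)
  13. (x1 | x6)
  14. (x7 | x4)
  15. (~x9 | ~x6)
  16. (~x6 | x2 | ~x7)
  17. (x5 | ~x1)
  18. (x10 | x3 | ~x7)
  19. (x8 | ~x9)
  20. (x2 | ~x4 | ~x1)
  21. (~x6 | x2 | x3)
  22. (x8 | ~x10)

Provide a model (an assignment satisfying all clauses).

x1 = T  x2 = T  x3 = T  x4 = T  x5 = T  x6 = T  x7 = T  x8 = F  x9 = F  x10 = F  x11 = F

Check each clause:
  1. (x4 | x6) — x4 is true.
  2. (x5 | ~x4) — x5 is true.
  3. (x6 | x2) — x2 is true.
  4. (~x6 | x4 | ~x1) — x4 is true.
  5. (~x3 | ~x8 | ~x10) — ~x8 is true.
  6. (~x2 | x1 | x10) — x1 is true.
  7. (x7 | x9) — x7 is true.
  8. (~x7 | x5) — x5 is true.
  9. (x9 | x4) — x4 is true.
  10. (~x4 | x5 | ~x7) — x5 is true.
  11. (~x8 | x10) — ~x8 is true.
  12. (~x10 | ~x4) — ~x10 is true.
  13. (x1 | x6) — x1 is true.
  14. (x7 | x4) — x4 is true.
  15. (~x9 | ~x6) — ~x9 is true.
  16. (x2 | ~x6 | ~x7) — x2 is true.
  17. (x5 | ~x1) — x5 is true.
  18. (x3 | x10 | ~x7) — x3 is true.
  19. (~x9 | x8) — ~x9 is true.
  20. (x2 | ~x1 | ~x4) — x2 is true.
  21. (~x6 | x2 | x3) — x3 is true.
  22. (~x10 | x8) — ~x10 is true.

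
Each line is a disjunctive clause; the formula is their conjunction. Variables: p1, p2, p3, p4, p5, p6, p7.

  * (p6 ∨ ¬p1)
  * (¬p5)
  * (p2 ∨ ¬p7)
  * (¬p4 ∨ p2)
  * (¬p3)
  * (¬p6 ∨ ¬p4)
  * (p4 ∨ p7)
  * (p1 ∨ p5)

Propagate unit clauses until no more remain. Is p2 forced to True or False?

True

(¬p5) stands alone — p5 = False.
(¬p3) is a unit clause: p3 = False.
From (p5 ∨ p1) and p5 = False: p1 = True.
From (p6 ∨ ¬p1) and p1 = True: p6 = True.
From (¬p6 ∨ ¬p4) and p6 = True: p4 = False.
From (p4 ∨ p7) and p4 = False: p7 = True.
In (¬p7 ∨ p2), ¬p7 is now false; p2 must hold, so p2 = True.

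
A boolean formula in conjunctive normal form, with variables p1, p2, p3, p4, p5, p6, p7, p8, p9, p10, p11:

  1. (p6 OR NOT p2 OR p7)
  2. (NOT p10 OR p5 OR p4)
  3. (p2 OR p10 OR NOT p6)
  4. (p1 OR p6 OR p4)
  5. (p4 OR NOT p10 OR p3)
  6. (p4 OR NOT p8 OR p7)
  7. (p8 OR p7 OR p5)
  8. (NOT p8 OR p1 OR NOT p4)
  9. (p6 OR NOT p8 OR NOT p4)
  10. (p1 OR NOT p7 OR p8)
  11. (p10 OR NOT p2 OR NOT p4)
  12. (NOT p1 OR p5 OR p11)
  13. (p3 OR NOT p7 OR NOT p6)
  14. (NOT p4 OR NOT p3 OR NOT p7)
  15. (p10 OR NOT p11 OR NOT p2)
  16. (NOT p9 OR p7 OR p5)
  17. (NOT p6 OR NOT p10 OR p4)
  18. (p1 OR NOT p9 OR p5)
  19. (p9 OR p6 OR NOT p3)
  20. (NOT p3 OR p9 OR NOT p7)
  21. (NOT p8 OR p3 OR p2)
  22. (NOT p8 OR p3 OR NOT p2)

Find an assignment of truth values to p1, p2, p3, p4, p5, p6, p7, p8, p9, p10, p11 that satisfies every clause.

p1 = T, p2 = F, p3 = F, p4 = F, p5 = T, p6 = F, p7 = T, p8 = F, p9 = F, p10 = F, p11 = T

p5 occurs only positively in the remaining clauses — set p5 = True.
Branch on p1: take p1 = True.
Branch on p2: take p2 = False.
The remaining clauses are satisfied by p3 = False, p4 = False, p6 = False, p7 = True, p8 = False, p9 = False, p10 = False, p11 = True.
Every clause has at least one true literal under this assignment.
Check each clause:
  1. (p7 OR p6 OR NOT p2) — NOT p2 is true.
  2. (p4 OR p5 OR NOT p10) — p5 is true.
  3. (p2 OR NOT p6 OR p10) — NOT p6 is true.
  4. (p6 OR p4 OR p1) — p1 is true.
  5. (p4 OR p3 OR NOT p10) — NOT p10 is true.
  6. (p4 OR p7 OR NOT p8) — NOT p8 is true.
  7. (p7 OR p8 OR p5) — p5 is true.
  8. (NOT p4 OR p1 OR NOT p8) — NOT p8 is true.
  9. (NOT p4 OR p6 OR NOT p8) — NOT p8 is true.
  10. (p8 OR NOT p7 OR p1) — p1 is true.
  11. (p10 OR NOT p4 OR NOT p2) — NOT p4 is true.
  12. (p11 OR NOT p1 OR p5) — p11 is true.
  13. (NOT p7 OR p3 OR NOT p6) — NOT p6 is true.
  14. (NOT p4 OR NOT p7 OR NOT p3) — NOT p4 is true.
  15. (NOT p2 OR NOT p11 OR p10) — NOT p2 is true.
  16. (NOT p9 OR p7 OR p5) — NOT p9 is true.
  17. (NOT p6 OR NOT p10 OR p4) — NOT p6 is true.
  18. (p5 OR NOT p9 OR p1) — p1 is true.
  19. (p9 OR NOT p3 OR p6) — NOT p3 is true.
  20. (NOT p3 OR NOT p7 OR p9) — NOT p3 is true.
  21. (p3 OR NOT p8 OR p2) — NOT p8 is true.
  22. (p3 OR NOT p2 OR NOT p8) — NOT p8 is true.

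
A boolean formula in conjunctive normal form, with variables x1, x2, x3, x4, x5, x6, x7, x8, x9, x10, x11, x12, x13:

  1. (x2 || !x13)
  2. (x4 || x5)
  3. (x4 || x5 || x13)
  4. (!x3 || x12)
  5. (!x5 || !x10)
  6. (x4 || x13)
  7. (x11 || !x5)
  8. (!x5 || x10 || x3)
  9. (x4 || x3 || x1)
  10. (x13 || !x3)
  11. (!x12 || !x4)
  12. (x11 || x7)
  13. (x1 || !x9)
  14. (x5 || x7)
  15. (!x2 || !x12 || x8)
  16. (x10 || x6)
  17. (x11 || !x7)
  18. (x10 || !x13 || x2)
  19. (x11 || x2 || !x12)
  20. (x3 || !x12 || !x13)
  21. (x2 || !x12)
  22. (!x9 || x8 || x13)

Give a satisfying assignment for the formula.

x6 occurs only positively in the remaining clauses — set x6 = True.
x9 occurs only negated in the remaining clauses — set x9 = False.
Branch on x1: take x1 = False.
The remaining clauses are satisfied by x2 = False, x3 = False, x4 = True, x5 = False, x7 = True, x8 = False, x10 = True, x11 = True, x12 = False, x13 = False.

x1=F, x2=F, x3=F, x4=T, x5=F, x6=T, x7=T, x8=F, x9=F, x10=T, x11=T, x12=F, x13=F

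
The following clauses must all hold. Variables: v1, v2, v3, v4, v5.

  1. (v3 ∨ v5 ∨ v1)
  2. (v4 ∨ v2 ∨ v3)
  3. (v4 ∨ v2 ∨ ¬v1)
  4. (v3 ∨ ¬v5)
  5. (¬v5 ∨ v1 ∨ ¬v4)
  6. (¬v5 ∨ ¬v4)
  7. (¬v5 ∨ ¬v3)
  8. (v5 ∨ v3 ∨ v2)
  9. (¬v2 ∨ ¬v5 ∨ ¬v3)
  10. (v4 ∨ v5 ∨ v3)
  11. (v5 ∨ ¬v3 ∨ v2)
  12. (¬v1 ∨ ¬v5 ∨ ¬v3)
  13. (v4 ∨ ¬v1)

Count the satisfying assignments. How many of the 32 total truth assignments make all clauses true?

4

The models are:
  v1=0 v2=1 v3=1 v4=0 v5=0
  v1=0 v2=1 v3=1 v4=1 v5=0
  v1=1 v2=1 v3=0 v4=1 v5=0
  v1=1 v2=1 v3=1 v4=1 v5=0
Count: 4.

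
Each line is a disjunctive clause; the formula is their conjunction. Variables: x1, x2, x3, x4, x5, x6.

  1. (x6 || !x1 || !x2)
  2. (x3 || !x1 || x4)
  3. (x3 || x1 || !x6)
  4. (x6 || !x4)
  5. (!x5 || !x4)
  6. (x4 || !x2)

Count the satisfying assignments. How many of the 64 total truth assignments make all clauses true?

Split on x4, then x1.
  x4=1, x1=1: remaining (x2,x3,x5,x6) ∈ {(0,0,0,1); (0,1,0,1); (1,0,0,1); (1,1,0,1)} — 4.
  x4=1, x1=0: remaining (x2,x3,x5,x6) ∈ {(0,1,0,1); (1,1,0,1)} — 2.
  x4=0, x1=1: remaining (x2,x3,x5,x6) ∈ {(0,1,0,0); (0,1,0,1); (0,1,1,0); (0,1,1,1)} — 4.
  x4=0, x1=0: x5 free; 3 ways for (x2,x3,x6) × 2^1 = 6.
Total: 4 + 2 + 4 + 6 = 16.

16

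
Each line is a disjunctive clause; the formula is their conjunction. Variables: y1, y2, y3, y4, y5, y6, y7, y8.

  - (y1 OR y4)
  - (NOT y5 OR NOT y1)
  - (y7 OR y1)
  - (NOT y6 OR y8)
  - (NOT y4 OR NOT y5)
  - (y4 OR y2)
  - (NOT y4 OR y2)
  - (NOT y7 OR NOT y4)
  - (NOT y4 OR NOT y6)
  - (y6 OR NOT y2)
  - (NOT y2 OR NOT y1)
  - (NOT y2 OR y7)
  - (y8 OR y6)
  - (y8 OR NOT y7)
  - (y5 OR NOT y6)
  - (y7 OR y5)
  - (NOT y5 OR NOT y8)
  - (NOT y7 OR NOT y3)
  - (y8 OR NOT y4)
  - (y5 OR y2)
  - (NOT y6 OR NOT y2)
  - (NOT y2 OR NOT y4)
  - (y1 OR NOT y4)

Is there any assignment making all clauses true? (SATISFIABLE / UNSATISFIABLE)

UNSATISFIABLE

y4 = True:
  propagation gives y5=False, y2=True; an empty clause results — contradiction.
y4 = False:
  propagation gives y1=True, y5=False, y2=True; an empty clause results — contradiction.
Every branch closes, so no satisfying assignment exists.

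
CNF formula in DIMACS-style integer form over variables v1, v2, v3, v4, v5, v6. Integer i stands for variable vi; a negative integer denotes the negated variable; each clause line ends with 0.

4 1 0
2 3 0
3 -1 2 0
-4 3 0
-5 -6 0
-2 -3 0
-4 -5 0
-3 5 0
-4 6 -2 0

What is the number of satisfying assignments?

The models are:
  v1=1 v2=0 v3=1 v4=0 v5=1 v6=0
  v1=1 v2=1 v3=0 v4=0 v5=0 v6=0
  v1=1 v2=1 v3=0 v4=0 v5=0 v6=1
  v1=1 v2=1 v3=0 v4=0 v5=1 v6=0
Count: 4.

4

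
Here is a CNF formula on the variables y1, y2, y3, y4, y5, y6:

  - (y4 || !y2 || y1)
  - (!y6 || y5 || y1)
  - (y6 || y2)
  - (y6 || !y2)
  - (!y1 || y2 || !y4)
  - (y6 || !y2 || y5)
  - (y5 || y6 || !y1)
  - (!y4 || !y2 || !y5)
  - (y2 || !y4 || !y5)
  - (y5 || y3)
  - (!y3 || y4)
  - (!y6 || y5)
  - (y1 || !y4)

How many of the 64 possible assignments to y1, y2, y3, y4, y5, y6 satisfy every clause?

Satisfying assignments:
  y1=0 y2=0 y3=0 y4=0 y5=1 y6=1
  y1=1 y2=0 y3=0 y4=0 y5=1 y6=1
  y1=1 y2=1 y3=0 y4=0 y5=1 y6=1
That's 3 in total.

3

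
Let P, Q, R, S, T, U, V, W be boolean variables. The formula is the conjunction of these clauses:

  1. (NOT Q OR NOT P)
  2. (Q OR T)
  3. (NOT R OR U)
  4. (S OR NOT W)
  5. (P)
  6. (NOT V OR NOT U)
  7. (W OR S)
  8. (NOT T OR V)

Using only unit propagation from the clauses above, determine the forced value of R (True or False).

False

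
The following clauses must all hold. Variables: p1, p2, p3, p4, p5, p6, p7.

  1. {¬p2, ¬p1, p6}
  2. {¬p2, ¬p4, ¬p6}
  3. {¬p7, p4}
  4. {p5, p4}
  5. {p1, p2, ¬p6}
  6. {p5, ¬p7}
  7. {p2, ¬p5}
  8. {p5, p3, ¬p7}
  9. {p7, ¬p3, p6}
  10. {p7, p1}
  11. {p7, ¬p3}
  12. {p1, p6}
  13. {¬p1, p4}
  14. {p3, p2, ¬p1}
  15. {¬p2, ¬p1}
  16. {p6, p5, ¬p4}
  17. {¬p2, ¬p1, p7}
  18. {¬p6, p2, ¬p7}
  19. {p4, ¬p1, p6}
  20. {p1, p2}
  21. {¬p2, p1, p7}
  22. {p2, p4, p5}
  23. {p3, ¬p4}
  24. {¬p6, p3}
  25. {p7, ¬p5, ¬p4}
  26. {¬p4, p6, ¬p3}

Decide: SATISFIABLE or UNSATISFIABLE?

p1 = True:
  propagation gives p4=True, p2=False, p5=False, p7=False; an empty clause results — contradiction.
p1 = False:
  propagation gives p7=True, p4=True, p5=True, p2=True; an empty clause results — contradiction.
Every branch closes, so no satisfying assignment exists.

UNSATISFIABLE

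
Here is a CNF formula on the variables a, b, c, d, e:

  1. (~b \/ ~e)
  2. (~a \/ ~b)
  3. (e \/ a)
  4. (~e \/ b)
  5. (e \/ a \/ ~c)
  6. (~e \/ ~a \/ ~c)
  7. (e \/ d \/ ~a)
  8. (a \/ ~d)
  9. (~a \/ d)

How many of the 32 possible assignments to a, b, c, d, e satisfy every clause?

The models are:
  a=T b=F c=F d=T e=F
  a=T b=F c=T d=T e=F
That's 2 in total.

2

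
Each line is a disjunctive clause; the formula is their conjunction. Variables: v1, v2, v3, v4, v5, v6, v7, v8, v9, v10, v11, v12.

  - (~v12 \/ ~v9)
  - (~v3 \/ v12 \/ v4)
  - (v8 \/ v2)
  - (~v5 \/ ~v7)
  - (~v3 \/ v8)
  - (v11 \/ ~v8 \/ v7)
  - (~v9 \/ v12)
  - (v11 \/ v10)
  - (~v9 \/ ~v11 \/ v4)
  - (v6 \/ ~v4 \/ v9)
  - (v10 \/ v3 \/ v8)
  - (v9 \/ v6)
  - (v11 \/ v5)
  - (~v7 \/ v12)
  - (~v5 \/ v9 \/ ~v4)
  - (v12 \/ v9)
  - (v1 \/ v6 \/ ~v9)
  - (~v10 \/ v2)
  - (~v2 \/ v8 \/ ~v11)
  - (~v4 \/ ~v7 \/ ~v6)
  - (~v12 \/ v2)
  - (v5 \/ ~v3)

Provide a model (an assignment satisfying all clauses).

v1=False, v2=True, v3=False, v4=False, v5=True, v6=True, v7=False, v8=True, v9=False, v10=False, v11=True, v12=True

Check each clause:
  1. (~v9 \/ ~v12) — ~v9 is true.
  2. (~v3 \/ v12 \/ v4) — v12 is true.
  3. (v2 \/ v8) — v8 is true.
  4. (~v5 \/ ~v7) — ~v7 is true.
  5. (~v3 \/ v8) — v8 is true.
  6. (v7 \/ v11 \/ ~v8) — v11 is true.
  7. (v12 \/ ~v9) — v12 is true.
  8. (v10 \/ v11) — v11 is true.
  9. (~v9 \/ ~v11 \/ v4) — ~v9 is true.
  10. (v6 \/ ~v4 \/ v9) — ~v4 is true.
  11. (v10 \/ v8 \/ v3) — v8 is true.
  12. (v6 \/ v9) — v6 is true.
  13. (v11 \/ v5) — v11 is true.
  14. (~v7 \/ v12) — ~v7 is true.
  15. (~v4 \/ v9 \/ ~v5) — ~v4 is true.
  16. (v12 \/ v9) — v12 is true.
  17. (~v9 \/ v1 \/ v6) — v6 is true.
  18. (v2 \/ ~v10) — v2 is true.
  19. (~v2 \/ ~v11 \/ v8) — v8 is true.
  20. (~v7 \/ ~v4 \/ ~v6) — ~v7 is true.
  21. (v2 \/ ~v12) — v2 is true.
  22. (~v3 \/ v5) — v5 is true.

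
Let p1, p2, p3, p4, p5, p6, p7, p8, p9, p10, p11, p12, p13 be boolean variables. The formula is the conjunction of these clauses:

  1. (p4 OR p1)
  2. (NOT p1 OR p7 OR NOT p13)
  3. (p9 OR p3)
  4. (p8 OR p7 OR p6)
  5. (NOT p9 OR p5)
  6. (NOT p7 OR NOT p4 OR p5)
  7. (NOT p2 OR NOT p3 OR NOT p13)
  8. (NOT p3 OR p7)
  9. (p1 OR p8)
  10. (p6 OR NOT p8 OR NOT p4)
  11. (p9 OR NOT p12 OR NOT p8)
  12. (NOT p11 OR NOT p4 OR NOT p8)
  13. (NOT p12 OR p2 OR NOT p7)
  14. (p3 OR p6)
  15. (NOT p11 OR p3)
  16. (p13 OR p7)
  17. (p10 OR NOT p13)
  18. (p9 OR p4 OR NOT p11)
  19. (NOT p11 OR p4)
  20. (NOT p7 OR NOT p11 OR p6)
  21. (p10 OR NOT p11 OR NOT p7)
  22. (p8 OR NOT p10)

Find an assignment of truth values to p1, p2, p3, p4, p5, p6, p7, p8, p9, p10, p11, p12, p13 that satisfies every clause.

Pure literal: p5 appears only positively; assign p5 = True.
Pure literal: p6 appears only positively; assign p6 = True.
Branch on p1: take p1 = True.
For the remaining variables, p2 = True, p3 = False, p4 = False, p7 = True, p8 = True, p9 = True, p10 = True, p11 = False, p12 = True, p13 = False works.
Check each clause:
  1. (p1 OR p4) — p1 is true.
  2. (p7 OR NOT p13 OR NOT p1) — NOT p13 is true.
  3. (p9 OR p3) — p9 is true.
  4. (p7 OR p8 OR p6) — p8 is true.
  5. (NOT p9 OR p5) — p5 is true.
  6. (NOT p4 OR p5 OR NOT p7) — NOT p4 is true.
  7. (NOT p2 OR NOT p13 OR NOT p3) — NOT p13 is true.
  8. (p7 OR NOT p3) — NOT p3 is true.
  9. (p8 OR p1) — p8 is true.
  10. (NOT p4 OR p6 OR NOT p8) — NOT p4 is true.
  11. (NOT p12 OR p9 OR NOT p8) — p9 is true.
  12. (NOT p11 OR NOT p8 OR NOT p4) — NOT p4 is true.
  13. (NOT p12 OR NOT p7 OR p2) — p2 is true.
  14. (p6 OR p3) — p6 is true.
  15. (NOT p11 OR p3) — NOT p11 is true.
  16. (p13 OR p7) — p7 is true.
  17. (p10 OR NOT p13) — p10 is true.
  18. (p9 OR p4 OR NOT p11) — p9 is true.
  19. (NOT p11 OR p4) — NOT p11 is true.
  20. (NOT p11 OR p6 OR NOT p7) — NOT p11 is true.
  21. (NOT p7 OR p10 OR NOT p11) — p10 is true.
  22. (p8 OR NOT p10) — p8 is true.

p1 = T, p2 = T, p3 = F, p4 = F, p5 = T, p6 = T, p7 = T, p8 = T, p9 = T, p10 = T, p11 = F, p12 = T, p13 = F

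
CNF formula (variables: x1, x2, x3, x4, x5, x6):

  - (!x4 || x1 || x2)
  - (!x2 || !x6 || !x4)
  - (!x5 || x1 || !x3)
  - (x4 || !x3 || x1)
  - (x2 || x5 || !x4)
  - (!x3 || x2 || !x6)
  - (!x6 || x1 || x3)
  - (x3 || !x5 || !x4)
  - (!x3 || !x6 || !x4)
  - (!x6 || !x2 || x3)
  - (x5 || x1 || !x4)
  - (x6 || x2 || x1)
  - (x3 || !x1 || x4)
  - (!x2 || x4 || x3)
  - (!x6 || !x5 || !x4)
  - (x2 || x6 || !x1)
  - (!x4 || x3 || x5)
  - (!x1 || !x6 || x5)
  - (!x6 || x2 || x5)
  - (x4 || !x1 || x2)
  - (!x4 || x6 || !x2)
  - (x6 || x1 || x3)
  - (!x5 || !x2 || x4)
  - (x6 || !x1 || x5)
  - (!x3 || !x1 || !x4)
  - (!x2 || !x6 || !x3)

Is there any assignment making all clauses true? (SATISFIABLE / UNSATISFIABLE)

UNSATISFIABLE

x4 = True:
  x6 = True:
    propagation gives x2=False, x1=True, x5=True; an empty clause results — contradiction.
  x6 = False:
    propagation gives x2=False, x1=True; an empty clause results — contradiction.
x4 = False:
  x1 = True:
    propagation gives x3=True, x2=True, x5=False, x6=False; an empty clause results — contradiction.
  x1 = False:
    propagation gives x3=False, x6=False; an empty clause results — contradiction.
Every branch closes, so no satisfying assignment exists.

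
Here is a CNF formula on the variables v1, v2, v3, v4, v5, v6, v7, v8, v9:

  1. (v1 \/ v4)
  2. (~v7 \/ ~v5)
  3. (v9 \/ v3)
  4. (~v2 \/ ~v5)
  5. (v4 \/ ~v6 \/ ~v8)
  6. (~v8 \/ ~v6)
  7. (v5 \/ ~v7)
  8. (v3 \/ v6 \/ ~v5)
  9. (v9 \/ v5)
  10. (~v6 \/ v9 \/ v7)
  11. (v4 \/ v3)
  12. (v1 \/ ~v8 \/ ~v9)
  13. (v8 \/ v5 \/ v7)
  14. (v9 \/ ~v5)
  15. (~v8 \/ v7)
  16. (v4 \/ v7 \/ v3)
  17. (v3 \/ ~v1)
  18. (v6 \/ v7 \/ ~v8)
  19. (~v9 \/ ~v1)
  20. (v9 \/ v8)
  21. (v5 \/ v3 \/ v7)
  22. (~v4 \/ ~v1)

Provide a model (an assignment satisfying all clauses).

v1=0  v2=0  v3=1  v4=1  v5=1  v6=1  v7=0  v8=0  v9=1

Check each clause:
  1. (v4 \/ v1) — v4 is true.
  2. (~v5 \/ ~v7) — ~v7 is true.
  3. (v3 \/ v9) — v9 is true.
  4. (~v5 \/ ~v2) — ~v2 is true.
  5. (v4 \/ ~v8 \/ ~v6) — ~v8 is true.
  6. (~v6 \/ ~v8) — ~v8 is true.
  7. (v5 \/ ~v7) — ~v7 is true.
  8. (~v5 \/ v3 \/ v6) — v3 is true.
  9. (v5 \/ v9) — v9 is true.
  10. (v9 \/ v7 \/ ~v6) — v9 is true.
  11. (v3 \/ v4) — v3 is true.
  12. (v1 \/ ~v9 \/ ~v8) — ~v8 is true.
  13. (v5 \/ v8 \/ v7) — v5 is true.
  14. (v9 \/ ~v5) — v9 is true.
  15. (~v8 \/ v7) — ~v8 is true.
  16. (v4 \/ v3 \/ v7) — v3 is true.
  17. (v3 \/ ~v1) — v3 is true.
  18. (~v8 \/ v7 \/ v6) — ~v8 is true.
  19. (~v9 \/ ~v1) — ~v1 is true.
  20. (v8 \/ v9) — v9 is true.
  21. (v7 \/ v5 \/ v3) — v3 is true.
  22. (~v4 \/ ~v1) — ~v1 is true.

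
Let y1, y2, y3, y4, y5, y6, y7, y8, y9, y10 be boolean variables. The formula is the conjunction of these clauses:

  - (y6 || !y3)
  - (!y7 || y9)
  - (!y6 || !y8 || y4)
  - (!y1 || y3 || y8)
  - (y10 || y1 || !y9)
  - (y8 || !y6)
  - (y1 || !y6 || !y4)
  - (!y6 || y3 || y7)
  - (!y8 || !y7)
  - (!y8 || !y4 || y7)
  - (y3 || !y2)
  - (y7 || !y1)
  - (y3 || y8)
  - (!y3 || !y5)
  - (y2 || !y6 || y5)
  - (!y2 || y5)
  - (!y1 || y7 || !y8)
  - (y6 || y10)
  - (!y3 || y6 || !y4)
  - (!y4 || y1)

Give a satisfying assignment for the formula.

y10 occurs only positively in the remaining clauses — set y10 = True.
Try y1 = False.
  then y4 is forced to False.
Branch on y2: take y2 = False.
The remaining clauses are satisfied by y3 = False, y5 = True, y6 = False, y7 = False, y8 = True, y9 = False.

y1=F, y2=F, y3=F, y4=F, y5=T, y6=F, y7=F, y8=T, y9=F, y10=T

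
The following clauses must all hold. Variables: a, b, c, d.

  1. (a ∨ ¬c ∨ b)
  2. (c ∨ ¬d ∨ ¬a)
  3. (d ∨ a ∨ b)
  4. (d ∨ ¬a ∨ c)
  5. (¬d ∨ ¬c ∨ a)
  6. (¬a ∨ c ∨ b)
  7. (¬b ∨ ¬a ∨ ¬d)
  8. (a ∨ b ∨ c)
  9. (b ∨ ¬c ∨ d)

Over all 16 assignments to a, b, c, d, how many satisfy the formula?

The models are:
  a=0 b=1 c=0 d=0
  a=0 b=1 c=0 d=1
  a=0 b=1 c=1 d=0
  a=1 b=0 c=1 d=1
  a=1 b=1 c=1 d=0
Count: 5.

5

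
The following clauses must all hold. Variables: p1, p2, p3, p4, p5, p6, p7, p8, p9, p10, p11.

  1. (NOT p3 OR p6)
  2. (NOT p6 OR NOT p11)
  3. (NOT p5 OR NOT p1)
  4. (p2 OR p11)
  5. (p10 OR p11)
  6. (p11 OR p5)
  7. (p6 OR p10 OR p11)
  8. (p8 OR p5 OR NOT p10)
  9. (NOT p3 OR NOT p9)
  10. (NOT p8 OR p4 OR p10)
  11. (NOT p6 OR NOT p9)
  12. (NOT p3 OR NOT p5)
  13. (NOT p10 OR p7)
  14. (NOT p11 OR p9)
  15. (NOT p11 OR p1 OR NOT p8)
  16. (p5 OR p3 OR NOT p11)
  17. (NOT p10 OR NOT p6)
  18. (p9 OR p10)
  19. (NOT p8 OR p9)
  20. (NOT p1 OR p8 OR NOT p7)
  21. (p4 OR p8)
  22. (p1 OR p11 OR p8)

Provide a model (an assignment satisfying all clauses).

Pure literal: p2 appears only positively; assign p2 = True.
Pure literal: p4 appears only positively; assign p4 = True.
Try p1 = False.
Set p3 = False and propagate.
Branch on p5: take p5 = True.
For the remaining variables, p6 = False, p7 = False, p8 = False, p9 = True, p10 = False, p11 = True works.

p1=0, p2=1, p3=0, p4=1, p5=1, p6=0, p7=0, p8=0, p9=1, p10=0, p11=1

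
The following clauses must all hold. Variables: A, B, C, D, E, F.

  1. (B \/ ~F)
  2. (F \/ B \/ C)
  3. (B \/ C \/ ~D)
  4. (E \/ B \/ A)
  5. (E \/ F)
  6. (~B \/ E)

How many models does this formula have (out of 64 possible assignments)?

20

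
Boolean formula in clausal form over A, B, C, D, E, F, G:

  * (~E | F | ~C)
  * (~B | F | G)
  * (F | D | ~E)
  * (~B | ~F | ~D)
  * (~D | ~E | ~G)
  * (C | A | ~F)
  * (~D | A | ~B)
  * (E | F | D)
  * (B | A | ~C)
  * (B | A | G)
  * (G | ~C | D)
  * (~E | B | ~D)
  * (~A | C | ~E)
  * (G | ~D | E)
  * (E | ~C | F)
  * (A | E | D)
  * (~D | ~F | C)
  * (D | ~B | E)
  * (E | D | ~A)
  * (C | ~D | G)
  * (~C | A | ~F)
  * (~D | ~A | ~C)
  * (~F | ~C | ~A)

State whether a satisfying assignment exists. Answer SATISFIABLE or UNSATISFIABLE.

Set A = True and propagate.
The remaining clauses are satisfied by B = True, C = False, D = True, E = False, F = False, G = True.
So A=T  B=T  C=F  D=T  E=F  F=F  G=T is a satisfying assignment.

SATISFIABLE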